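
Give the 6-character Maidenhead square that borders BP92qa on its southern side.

BP91qx

Latitude subsquare a = 0; −1 → -1, wraps to 23 = x, carry into square.
Latitude square 2; −1 → 1.
The longitude characters are unchanged.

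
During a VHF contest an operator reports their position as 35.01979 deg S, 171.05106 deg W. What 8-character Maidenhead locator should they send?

AF44lx35

Offset from 180°W / 90°S: lon 8.94894°, lat 54.98021°.
Field: 8.94894/20 → 0 → A, 54.98021/10 → 5 → F; chars AF.
Square: 8.94894/2 → 4, 4.98021/1 → 4; chars 44.
Subsquare: 0.94894/0.0833333 → 11 → l, 0.98021/0.0416667 → 23 → x; chars lx.
Extended square: 0.03227/0.00833333 → 3, 0.02188/0.00416667 → 5; chars 35.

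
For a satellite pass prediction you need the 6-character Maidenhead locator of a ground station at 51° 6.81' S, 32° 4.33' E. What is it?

KD68av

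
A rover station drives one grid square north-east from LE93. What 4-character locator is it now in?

ME04

Longitude square 9; +1 → 10, wraps to 0, carry into field.
Longitude field L = 11; +1 → 12 = M.
Latitude square 3; +1 → 4.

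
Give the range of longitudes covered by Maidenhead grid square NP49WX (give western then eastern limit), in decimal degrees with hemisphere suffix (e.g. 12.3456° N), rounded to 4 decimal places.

Field N=13, P=15: +13·20° lon, +15·10° lat → SW at lon 80°, lat 60°.
Square 4, 9: +4·2° lon, +9·1° lat → SW at lon 88°, lat 69°.
Subsquare w=22, x=23: +22·0.0833333° lon, +23·0.0416667° lat → SW at lon 89.8333°, lat 69.9583°.
Cell spans 0.0833333° lon × 0.0416667° lat.
west 89.8333° E, east 89.9167° E.

89.8333° E, 89.9167° E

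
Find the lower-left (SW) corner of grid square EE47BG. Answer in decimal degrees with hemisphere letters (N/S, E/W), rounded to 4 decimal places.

42.7500° S, 91.9167° W

Field E=4, E=4: +4·20° lon, +4·10° lat → SW at lon -100°, lat -50°.
Square 4, 7: +4·2° lon, +7·1° lat → SW at lon -92°, lat -43°.
Subsquare b=1, g=6: +1·0.0833333° lon, +6·0.0416667° lat → SW at lon -91.9167°, lat -42.75°.
latitude 42.7500° S, longitude 91.9167° W.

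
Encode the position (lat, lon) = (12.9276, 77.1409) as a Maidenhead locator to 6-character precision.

MK82nw

Shift to the Maidenhead origin (180°W, 90°S): lon 257.1409, lat 102.9276.
Field (20°×10°, letters A–R): lon ⌊257.1409/20⌋ = 12 → M; lat ⌊102.9276/10⌋ = 10 → K.
Square (2°×1°, digits 0–9): lon ⌊17.1409/2⌋ = 8; lat ⌊2.9276/1⌋ = 2.
Subsquare (5′×2.5′, letters a–x): lon ⌊1.1409/0.0833333⌋ = 13 → n; lat ⌊0.9276/0.0416667⌋ = 22 → w.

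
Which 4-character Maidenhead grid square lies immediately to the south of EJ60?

Latitude square 0; −1 → -1, wraps to 9, carry into field.
Latitude field J = 9; −1 → 8 = I.
The longitude characters are unchanged.

EI69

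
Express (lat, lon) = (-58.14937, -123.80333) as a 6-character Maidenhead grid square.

CD81cu

Offset from 180°W / 90°S: lon 56.1967°, lat 31.8506°.
Field: lon ⌊56.1967/20⌋ = 2 → C; lat ⌊31.8506/10⌋ = 3 → D.
Square: lon ⌊16.1967/2⌋ = 8; lat ⌊1.8506/1⌋ = 1.
Subsquare: lon ⌊0.1967/0.0833333⌋ = 2 → c; lat ⌊0.8506/0.0416667⌋ = 20 → u.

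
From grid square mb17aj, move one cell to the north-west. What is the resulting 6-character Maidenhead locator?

Longitude subsquare a = 0; −1 → -1, wraps to 23 = x, carry into square.
Longitude square 1; −1 → 0.
Latitude subsquare j = 9; +1 → 10 = k.

MB07xk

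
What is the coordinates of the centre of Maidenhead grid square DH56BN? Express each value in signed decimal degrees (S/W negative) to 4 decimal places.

-13.4375, -109.8750

Field D=3, H=7: +3·20° lon, +7·10° lat → SW at lon -120°, lat -20°.
Square 5, 6: +5·2° lon, +6·1° lat → SW at lon -110°, lat -14°.
Subsquare b=1, n=13: +1·0.0833333° lon, +13·0.0416667° lat → SW at lon -109.917°, lat -13.4583°.
Cell spans 0.0833333° lon × 0.0416667° lat. Centre is SW corner plus half of each.
latitude -13.4375, longitude -109.8750.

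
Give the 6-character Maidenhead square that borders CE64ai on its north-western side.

Longitude subsquare a = 0; −1 → -1, wraps to 23 = x, carry into square.
Longitude square 6; −1 → 5.
Latitude subsquare i = 8; +1 → 9 = j.

CE54xj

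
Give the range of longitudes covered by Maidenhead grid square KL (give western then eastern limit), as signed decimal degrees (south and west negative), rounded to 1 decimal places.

20.0, 40.0

Field K=10, L=11: +10·20° lon, +11·10° lat → SW at lon 20°, lat 20°.
Cell spans 20° lon × 10° lat.
west 20.0, east 40.0.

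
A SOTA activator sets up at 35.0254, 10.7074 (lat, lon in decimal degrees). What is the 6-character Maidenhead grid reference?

Offset from 180°W / 90°S: lon 190.7074°, lat 125.0254°.
Field (20°×10°, letters A–R): 190.7074/20 → 9 → J, 125.0254/10 → 12 → M; chars JM.
Square (2°×1°, digits 0–9): 10.7074/2 → 5, 5.0254/1 → 5; chars 55.
Subsquare (5′×2.5′, letters a–x): 0.7074/0.0833333 → 8 → i, 0.0254/0.0416667 → 0 → a; chars ia.

JM55ia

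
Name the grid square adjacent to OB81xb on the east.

Longitude subsquare x = 23; +1 → 24, wraps to 0 = a, carry into square.
Longitude square 8; +1 → 9.
The latitude characters are unchanged.

OB91ab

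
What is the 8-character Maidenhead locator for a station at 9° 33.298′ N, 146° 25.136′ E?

Offset from 180°W / 90°S: lon 326.41893°, lat 99.55497°.
Field: 326.41893/20 → 16 → Q, 99.55497/10 → 9 → J; chars QJ.
Square: 6.41893/2 → 3, 9.55497/1 → 9; chars 39.
Subsquare: 0.41893/0.0833333 → 5 → f, 0.55497/0.0416667 → 13 → n; chars fn.
Extended square: 0.00227/0.00833333 → 0, 0.01330/0.00416667 → 3; chars 03.

QJ39fn03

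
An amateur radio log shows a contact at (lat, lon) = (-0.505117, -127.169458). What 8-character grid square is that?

CI69jl98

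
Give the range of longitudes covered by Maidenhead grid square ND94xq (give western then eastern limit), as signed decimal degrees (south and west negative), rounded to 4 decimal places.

99.9167, 100.0000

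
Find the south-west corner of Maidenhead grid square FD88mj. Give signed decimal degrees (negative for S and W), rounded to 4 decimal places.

-51.6250, -63.0000

Field F=5, D=3: +5·20° lon, +3·10° lat → SW at lon -80°, lat -60°.
Square 8, 8: +8·2° lon, +8·1° lat → SW at lon -64°, lat -52°.
Subsquare m=12, j=9: +12·0.0833333° lon, +9·0.0416667° lat → SW at lon -63°, lat -51.625°.
latitude -51.6250, longitude -63.0000.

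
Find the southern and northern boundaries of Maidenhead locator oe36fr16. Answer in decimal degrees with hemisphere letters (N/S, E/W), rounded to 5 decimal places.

Field O=14, E=4: +14·20° lon, +4·10° lat → SW at lon 100°, lat -50°.
Square 3, 6: +3·2° lon, +6·1° lat → SW at lon 106°, lat -44°.
Subsquare f=5, r=17: +5·0.0833333° lon, +17·0.0416667° lat → SW at lon 106.417°, lat -43.2917°.
Extended square 1, 6: +1·0.00833333° lon, +6·0.00416667° lat → SW at lon 106.425°, lat -43.2667°.
Cell spans 0.00833333° lon × 0.00416667° lat.
south 43.26667° S, north 43.26250° S.

43.26667° S, 43.26250° S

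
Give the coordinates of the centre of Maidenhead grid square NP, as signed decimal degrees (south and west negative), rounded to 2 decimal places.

65.00, 90.00

Field N=13, P=15: +13·20° lon, +15·10° lat → SW at lon 80°, lat 60°.
Cell spans 20° lon × 10° lat. Centre is SW corner plus half of each.
latitude 65.00, longitude 90.00.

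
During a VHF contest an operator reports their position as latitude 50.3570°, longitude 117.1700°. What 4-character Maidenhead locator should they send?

OO80

Offset from 180°W / 90°S: lon 297.17°, lat 140.36°.
Field: lon ⌊297.17/20⌋ = 14 → O; lat ⌊140.36/10⌋ = 14 → O.
Square: lon ⌊17.17/2⌋ = 8; lat ⌊0.36/1⌋ = 0.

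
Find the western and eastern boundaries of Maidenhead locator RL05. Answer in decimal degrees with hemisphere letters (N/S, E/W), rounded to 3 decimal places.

Field R=17, L=11: +17·20° lon, +11·10° lat → SW at lon 160°, lat 20°.
Square 0, 5: +0·2° lon, +5·1° lat → SW at lon 160°, lat 25°.
Cell spans 2° lon × 1° lat.
west 160.000° E, east 162.000° E.

160.000° E, 162.000° E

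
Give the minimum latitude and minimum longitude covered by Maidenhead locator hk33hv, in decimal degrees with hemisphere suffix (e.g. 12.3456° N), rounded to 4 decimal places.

13.8750° N, 33.4167° W

Field H=7, K=10: +7·20° lon, +10·10° lat → SW at lon -40°, lat 10°.
Square 3, 3: +3·2° lon, +3·1° lat → SW at lon -34°, lat 13°.
Subsquare h=7, v=21: +7·0.0833333° lon, +21·0.0416667° lat → SW at lon -33.4167°, lat 13.875°.
latitude 13.8750° N, longitude 33.4167° W.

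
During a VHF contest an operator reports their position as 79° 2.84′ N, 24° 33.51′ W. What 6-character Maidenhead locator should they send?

HQ79rb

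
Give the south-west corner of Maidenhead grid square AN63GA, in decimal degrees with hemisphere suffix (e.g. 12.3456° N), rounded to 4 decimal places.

43.0000° N, 167.5000° W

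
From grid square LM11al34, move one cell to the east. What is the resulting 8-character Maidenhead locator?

LM11al44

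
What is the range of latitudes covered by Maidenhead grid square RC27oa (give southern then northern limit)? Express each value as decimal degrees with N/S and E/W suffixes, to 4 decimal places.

63.0000° S, 62.9583° S

Field R=17, C=2: +17·20° lon, +2·10° lat → SW at lon 160°, lat -70°.
Square 2, 7: +2·2° lon, +7·1° lat → SW at lon 164°, lat -63°.
Subsquare o=14, a=0: +14·0.0833333° lon, +0·0.0416667° lat → SW at lon 165.167°, lat -63°.
Cell spans 0.0833333° lon × 0.0416667° lat.
south 63.0000° S, north 62.9583° S.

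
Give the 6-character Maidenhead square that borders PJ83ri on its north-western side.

PJ83qj

Longitude subsquare r = 17; −1 → 16 = q.
Latitude subsquare i = 8; +1 → 9 = j.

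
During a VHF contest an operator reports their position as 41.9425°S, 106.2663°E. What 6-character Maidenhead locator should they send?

OE38db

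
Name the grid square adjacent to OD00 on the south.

Latitude square 0; −1 → -1, wraps to 9, carry into field.
Latitude field D = 3; −1 → 2 = C.
The longitude characters are unchanged.

OC09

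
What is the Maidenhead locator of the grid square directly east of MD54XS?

MD64as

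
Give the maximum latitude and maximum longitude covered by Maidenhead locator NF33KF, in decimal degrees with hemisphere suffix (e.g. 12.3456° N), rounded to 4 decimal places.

Field N=13, F=5: +13·20° lon, +5·10° lat → SW at lon 80°, lat -40°.
Square 3, 3: +3·2° lon, +3·1° lat → SW at lon 86°, lat -37°.
Subsquare k=10, f=5: +10·0.0833333° lon, +5·0.0416667° lat → SW at lon 86.8333°, lat -36.7917°.
Cell spans 0.0833333° lon × 0.0416667° lat. NE corner is SW corner plus one full cell.
latitude 36.7500° S, longitude 86.9167° E.

36.7500° S, 86.9167° E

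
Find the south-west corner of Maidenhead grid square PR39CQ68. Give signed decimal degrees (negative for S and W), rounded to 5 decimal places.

Field P=15, R=17: +15·20° lon, +17·10° lat → SW at lon 120°, lat 80°.
Square 3, 9: +3·2° lon, +9·1° lat → SW at lon 126°, lat 89°.
Subsquare c=2, q=16: +2·0.0833333° lon, +16·0.0416667° lat → SW at lon 126.167°, lat 89.6667°.
Extended square 6, 8: +6·0.00833333° lon, +8·0.00416667° lat → SW at lon 126.217°, lat 89.7°.
latitude 89.70000, longitude 126.21667.

89.70000, 126.21667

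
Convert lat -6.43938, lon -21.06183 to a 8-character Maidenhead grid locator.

HI93ln24

Add 180° to longitude and 90° to latitude: 158.93817, 83.56062.
Field: lon ⌊158.93817/20⌋ = 7 → H; lat ⌊83.56062/10⌋ = 8 → I.
Square: lon ⌊18.93817/2⌋ = 9; lat ⌊3.56062/1⌋ = 3.
Subsquare: lon ⌊0.93817/0.0833333⌋ = 11 → l; lat ⌊0.56062/0.0416667⌋ = 13 → n.
Extended square: lon ⌊0.02150/0.00833333⌋ = 2; lat ⌊0.01895/0.00416667⌋ = 4.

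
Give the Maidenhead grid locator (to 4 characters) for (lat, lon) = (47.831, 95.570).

NN77

Offset from 180°W / 90°S: lon 275.57°, lat 137.83°.
Field: lon ⌊275.57/20⌋ = 13 → N; lat ⌊137.83/10⌋ = 13 → N.
Square: lon ⌊15.57/2⌋ = 7; lat ⌊7.83/1⌋ = 7.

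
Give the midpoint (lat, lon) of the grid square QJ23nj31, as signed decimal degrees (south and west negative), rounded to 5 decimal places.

3.38125, 145.11250

Field Q=16, J=9: +16·20° lon, +9·10° lat → SW at lon 140°, lat 0°.
Square 2, 3: +2·2° lon, +3·1° lat → SW at lon 144°, lat 3°.
Subsquare n=13, j=9: +13·0.0833333° lon, +9·0.0416667° lat → SW at lon 145.083°, lat 3.375°.
Extended square 3, 1: +3·0.00833333° lon, +1·0.00416667° lat → SW at lon 145.108°, lat 3.37917°.
Cell spans 0.00833333° lon × 0.00416667° lat. Centre is SW corner plus half of each.
latitude 3.38125, longitude 145.11250.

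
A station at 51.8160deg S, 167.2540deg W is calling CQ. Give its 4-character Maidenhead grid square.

AD68

Add 180° to longitude and 90° to latitude: 12.75, 38.18.
Field (20°×10°, letters A–R): 12.75/20 → 0 → A, 38.18/10 → 3 → D; chars AD.
Square (2°×1°, digits 0–9): 12.75/2 → 6, 8.18/1 → 8; chars 68.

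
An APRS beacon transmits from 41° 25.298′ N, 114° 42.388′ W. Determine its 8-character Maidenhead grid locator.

Shift to the Maidenhead origin (180°W, 90°S): lon 65.29353, lat 131.42163.
Field (20°×10°, letters A–R): lon ⌊65.29353/20⌋ = 3 → D; lat ⌊131.42163/10⌋ = 13 → N.
Square (2°×1°, digits 0–9): lon ⌊5.29353/2⌋ = 2; lat ⌊1.42163/1⌋ = 1.
Subsquare (5′×2.5′, letters a–x): lon ⌊1.29353/0.0833333⌋ = 15 → p; lat ⌊0.42163/0.0416667⌋ = 10 → k.
Extended square (30″×15″, digits 0–9): lon ⌊0.04353/0.00833333⌋ = 5; lat ⌊0.00497/0.00416667⌋ = 1.

DN21pk51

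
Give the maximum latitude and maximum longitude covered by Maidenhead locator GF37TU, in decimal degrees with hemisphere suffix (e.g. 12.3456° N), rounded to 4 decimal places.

32.1250° S, 52.3333° W

Field G=6, F=5: +6·20° lon, +5·10° lat → SW at lon -60°, lat -40°.
Square 3, 7: +3·2° lon, +7·1° lat → SW at lon -54°, lat -33°.
Subsquare t=19, u=20: +19·0.0833333° lon, +20·0.0416667° lat → SW at lon -52.4167°, lat -32.1667°.
Cell spans 0.0833333° lon × 0.0416667° lat. NE corner is SW corner plus one full cell.
latitude 32.1250° S, longitude 52.3333° W.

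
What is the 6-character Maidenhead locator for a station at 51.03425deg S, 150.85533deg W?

Offset from 180°W / 90°S: lon 29.1447°, lat 38.9657°.
Field (20°×10°, letters A–R): 29.1447/20 → 1 → B, 38.9657/10 → 3 → D; chars BD.
Square (2°×1°, digits 0–9): 9.1447/2 → 4, 8.9657/1 → 8; chars 48.
Subsquare (5′×2.5′, letters a–x): 1.1447/0.0833333 → 13 → n, 0.9657/0.0416667 → 23 → x; chars nx.

BD48nx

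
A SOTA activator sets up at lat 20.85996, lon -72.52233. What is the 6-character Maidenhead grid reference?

FL30ru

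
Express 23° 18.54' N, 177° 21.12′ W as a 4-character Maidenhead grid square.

Offset from 180°W / 90°S: lon 2.65°, lat 113.31°.
Field (20°×10°, letters A–R): lon ⌊2.65/20⌋ = 0 → A; lat ⌊113.31/10⌋ = 11 → L.
Square (2°×1°, digits 0–9): lon ⌊2.65/2⌋ = 1; lat ⌊3.31/1⌋ = 3.

AL13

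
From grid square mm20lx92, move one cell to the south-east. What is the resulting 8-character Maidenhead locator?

Longitude extended square 9; +1 → 10, wraps to 0, carry into subsquare.
Longitude subsquare l = 11; +1 → 12 = m.
Latitude extended square 2; −1 → 1.

MM20mx01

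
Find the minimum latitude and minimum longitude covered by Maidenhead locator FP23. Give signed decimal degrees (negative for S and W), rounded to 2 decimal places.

63.00, -76.00

Field F=5, P=15: +5·20° lon, +15·10° lat → SW at lon -80°, lat 60°.
Square 2, 3: +2·2° lon, +3·1° lat → SW at lon -76°, lat 63°.
latitude 63.00, longitude -76.00.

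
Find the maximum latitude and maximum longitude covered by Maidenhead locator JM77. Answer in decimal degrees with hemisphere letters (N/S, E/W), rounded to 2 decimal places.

38.00° N, 16.00° E

Field J=9, M=12: +9·20° lon, +12·10° lat → SW at lon 0°, lat 30°.
Square 7, 7: +7·2° lon, +7·1° lat → SW at lon 14°, lat 37°.
Cell spans 2° lon × 1° lat. NE corner is SW corner plus one full cell.
latitude 38.00° N, longitude 16.00° E.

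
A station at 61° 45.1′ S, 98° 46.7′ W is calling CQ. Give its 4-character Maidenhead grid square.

Shift to the Maidenhead origin (180°W, 90°S): lon 81.22, lat 28.25.
Field: lon ⌊81.22/20⌋ = 4 → E; lat ⌊28.25/10⌋ = 2 → C.
Square: lon ⌊1.22/2⌋ = 0; lat ⌊8.25/1⌋ = 8.

EC08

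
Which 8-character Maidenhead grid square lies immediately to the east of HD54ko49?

HD54ko59

Longitude extended square 4; +1 → 5.
The latitude characters are unchanged.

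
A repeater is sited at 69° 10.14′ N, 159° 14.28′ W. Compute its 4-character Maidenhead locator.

BP09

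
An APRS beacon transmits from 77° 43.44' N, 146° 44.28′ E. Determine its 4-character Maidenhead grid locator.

QQ37

Shift to the Maidenhead origin (180°W, 90°S): lon 326.74, lat 167.72.
Field: lon ⌊326.74/20⌋ = 16 → Q; lat ⌊167.72/10⌋ = 16 → Q.
Square: lon ⌊6.74/2⌋ = 3; lat ⌊7.72/1⌋ = 7.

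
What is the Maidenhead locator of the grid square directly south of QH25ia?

QH24ix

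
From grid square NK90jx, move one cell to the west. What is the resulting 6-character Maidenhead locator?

NK90ix

Longitude subsquare j = 9; −1 → 8 = i.
The latitude characters are unchanged.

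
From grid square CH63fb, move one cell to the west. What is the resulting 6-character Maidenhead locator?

Longitude subsquare f = 5; −1 → 4 = e.
The latitude characters are unchanged.

CH63eb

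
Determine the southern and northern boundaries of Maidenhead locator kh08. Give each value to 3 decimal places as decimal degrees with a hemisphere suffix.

12.000° S, 11.000° S

Field K=10, H=7: +10·20° lon, +7·10° lat → SW at lon 20°, lat -20°.
Square 0, 8: +0·2° lon, +8·1° lat → SW at lon 20°, lat -12°.
Cell spans 2° lon × 1° lat.
south 12.000° S, north 11.000° S.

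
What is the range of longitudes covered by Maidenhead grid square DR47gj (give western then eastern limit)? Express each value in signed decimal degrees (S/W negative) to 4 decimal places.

Field D=3, R=17: +3·20° lon, +17·10° lat → SW at lon -120°, lat 80°.
Square 4, 7: +4·2° lon, +7·1° lat → SW at lon -112°, lat 87°.
Subsquare g=6, j=9: +6·0.0833333° lon, +9·0.0416667° lat → SW at lon -111.5°, lat 87.375°.
Cell spans 0.0833333° lon × 0.0416667° lat.
west -111.5000, east -111.4167.

-111.5000, -111.4167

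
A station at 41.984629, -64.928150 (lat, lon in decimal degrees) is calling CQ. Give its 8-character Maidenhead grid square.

Add 180° to longitude and 90° to latitude: 115.07185, 131.98463.
Field: lon ⌊115.07185/20⌋ = 5 → F; lat ⌊131.98463/10⌋ = 13 → N.
Square: lon ⌊15.07185/2⌋ = 7; lat ⌊1.98463/1⌋ = 1.
Subsquare: lon ⌊1.07185/0.0833333⌋ = 12 → m; lat ⌊0.98463/0.0416667⌋ = 23 → x.
Extended square: lon ⌊0.07185/0.00833333⌋ = 8; lat ⌊0.02630/0.00416667⌋ = 6.

FN71mx86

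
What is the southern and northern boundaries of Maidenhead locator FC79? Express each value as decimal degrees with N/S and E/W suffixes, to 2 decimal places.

61.00° S, 60.00° S

Field F=5, C=2: +5·20° lon, +2·10° lat → SW at lon -80°, lat -70°.
Square 7, 9: +7·2° lon, +9·1° lat → SW at lon -66°, lat -61°.
Cell spans 2° lon × 1° lat.
south 61.00° S, north 60.00° S.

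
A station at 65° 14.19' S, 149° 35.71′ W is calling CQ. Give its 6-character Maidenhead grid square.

BC54es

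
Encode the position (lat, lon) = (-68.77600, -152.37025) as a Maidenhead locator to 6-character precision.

BC31tf

Add 180° to longitude and 90° to latitude: 27.6298, 21.2240.
Field: 27.6298/20 → 1 → B, 21.2240/10 → 2 → C; chars BC.
Square: 7.6298/2 → 3, 1.2240/1 → 1; chars 31.
Subsquare: 1.6298/0.0833333 → 19 → t, 0.2240/0.0416667 → 5 → f; chars tf.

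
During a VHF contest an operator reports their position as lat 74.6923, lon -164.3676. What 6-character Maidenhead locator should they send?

AQ74tq

Shift to the Maidenhead origin (180°W, 90°S): lon 15.6324, lat 164.6923.
Field: lon ⌊15.6324/20⌋ = 0 → A; lat ⌊164.6923/10⌋ = 16 → Q.
Square: lon ⌊15.6324/2⌋ = 7; lat ⌊4.6923/1⌋ = 4.
Subsquare: lon ⌊1.6324/0.0833333⌋ = 19 → t; lat ⌊0.6923/0.0416667⌋ = 16 → q.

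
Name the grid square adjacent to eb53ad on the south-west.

EB43xc

Longitude subsquare a = 0; −1 → -1, wraps to 23 = x, carry into square.
Longitude square 5; −1 → 4.
Latitude subsquare d = 3; −1 → 2 = c.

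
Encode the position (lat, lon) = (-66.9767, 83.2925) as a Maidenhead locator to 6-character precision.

Shift to the Maidenhead origin (180°W, 90°S): lon 263.2925, lat 23.0233.
Field: lon ⌊263.2925/20⌋ = 13 → N; lat ⌊23.0233/10⌋ = 2 → C.
Square: lon ⌊3.2925/2⌋ = 1; lat ⌊3.0233/1⌋ = 3.
Subsquare: lon ⌊1.2925/0.0833333⌋ = 15 → p; lat ⌊0.0233/0.0416667⌋ = 0 → a.

NC13pa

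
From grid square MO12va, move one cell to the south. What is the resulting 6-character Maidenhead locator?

MO11vx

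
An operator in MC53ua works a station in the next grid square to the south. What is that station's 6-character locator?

Latitude subsquare a = 0; −1 → -1, wraps to 23 = x, carry into square.
Latitude square 3; −1 → 2.
The longitude characters are unchanged.

MC52ux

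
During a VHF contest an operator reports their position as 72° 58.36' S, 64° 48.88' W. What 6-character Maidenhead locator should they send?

FB77oa

Shift to the Maidenhead origin (180°W, 90°S): lon 115.1853, lat 17.0273.
Field: lon ⌊115.1853/20⌋ = 5 → F; lat ⌊17.0273/10⌋ = 1 → B.
Square: lon ⌊15.1853/2⌋ = 7; lat ⌊7.0273/1⌋ = 7.
Subsquare: lon ⌊1.1853/0.0833333⌋ = 14 → o; lat ⌊0.0273/0.0416667⌋ = 0 → a.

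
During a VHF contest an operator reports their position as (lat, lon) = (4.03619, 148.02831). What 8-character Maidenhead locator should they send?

Add 180° to longitude and 90° to latitude: 328.02831, 94.03619.
Field: lon ⌊328.02831/20⌋ = 16 → Q; lat ⌊94.03619/10⌋ = 9 → J.
Square: lon ⌊8.02831/2⌋ = 4; lat ⌊4.03619/1⌋ = 4.
Subsquare: lon ⌊0.02831/0.0833333⌋ = 0 → a; lat ⌊0.03619/0.0416667⌋ = 0 → a.
Extended square: lon ⌊0.02831/0.00833333⌋ = 3; lat ⌊0.03619/0.00416667⌋ = 8.

QJ44aa38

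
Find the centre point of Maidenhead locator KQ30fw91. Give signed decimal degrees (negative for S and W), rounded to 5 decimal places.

Field K=10, Q=16: +10·20° lon, +16·10° lat → SW at lon 20°, lat 70°.
Square 3, 0: +3·2° lon, +0·1° lat → SW at lon 26°, lat 70°.
Subsquare f=5, w=22: +5·0.0833333° lon, +22·0.0416667° lat → SW at lon 26.4167°, lat 70.9167°.
Extended square 9, 1: +9·0.00833333° lon, +1·0.00416667° lat → SW at lon 26.4917°, lat 70.9208°.
Cell spans 0.00833333° lon × 0.00416667° lat. Centre is SW corner plus half of each.
latitude 70.92292, longitude 26.49583.

70.92292, 26.49583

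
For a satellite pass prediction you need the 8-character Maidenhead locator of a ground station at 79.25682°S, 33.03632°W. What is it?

Shift to the Maidenhead origin (180°W, 90°S): lon 146.96368, lat 10.74318.
Field: 146.96368/20 → 7 → H, 10.74318/10 → 1 → B; chars HB.
Square: 6.96368/2 → 3, 0.74318/1 → 0; chars 30.
Subsquare: 0.96368/0.0833333 → 11 → l, 0.74318/0.0416667 → 17 → r; chars lr.
Extended square: 0.04701/0.00833333 → 5, 0.03485/0.00416667 → 8; chars 58.

HB30lr58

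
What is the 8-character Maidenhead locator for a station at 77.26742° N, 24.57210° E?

KQ27gg84

Offset from 180°W / 90°S: lon 204.57210°, lat 167.26742°.
Field (20°×10°, letters A–R): lon ⌊204.57210/20⌋ = 10 → K; lat ⌊167.26742/10⌋ = 16 → Q.
Square (2°×1°, digits 0–9): lon ⌊4.57210/2⌋ = 2; lat ⌊7.26742/1⌋ = 7.
Subsquare (5′×2.5′, letters a–x): lon ⌊0.57210/0.0833333⌋ = 6 → g; lat ⌊0.26742/0.0416667⌋ = 6 → g.
Extended square (30″×15″, digits 0–9): lon ⌊0.07210/0.00833333⌋ = 8; lat ⌊0.01742/0.00416667⌋ = 4.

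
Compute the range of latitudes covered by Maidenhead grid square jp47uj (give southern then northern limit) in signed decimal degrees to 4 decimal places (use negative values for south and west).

67.3750, 67.4167

Field J=9, P=15: +9·20° lon, +15·10° lat → SW at lon 0°, lat 60°.
Square 4, 7: +4·2° lon, +7·1° lat → SW at lon 8°, lat 67°.
Subsquare u=20, j=9: +20·0.0833333° lon, +9·0.0416667° lat → SW at lon 9.66667°, lat 67.375°.
Cell spans 0.0833333° lon × 0.0416667° lat.
south 67.3750, north 67.4167.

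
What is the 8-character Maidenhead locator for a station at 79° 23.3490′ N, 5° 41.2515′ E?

Offset from 180°W / 90°S: lon 185.68752°, lat 169.38915°.
Field (20°×10°, letters A–R): lon ⌊185.68752/20⌋ = 9 → J; lat ⌊169.38915/10⌋ = 16 → Q.
Square (2°×1°, digits 0–9): lon ⌊5.68752/2⌋ = 2; lat ⌊9.38915/1⌋ = 9.
Subsquare (5′×2.5′, letters a–x): lon ⌊1.68752/0.0833333⌋ = 20 → u; lat ⌊0.38915/0.0416667⌋ = 9 → j.
Extended square (30″×15″, digits 0–9): lon ⌊0.02086/0.00833333⌋ = 2; lat ⌊0.01415/0.00416667⌋ = 3.

JQ29uj23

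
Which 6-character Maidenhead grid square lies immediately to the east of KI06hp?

KI06ip

Longitude subsquare h = 7; +1 → 8 = i.
The latitude characters are unchanged.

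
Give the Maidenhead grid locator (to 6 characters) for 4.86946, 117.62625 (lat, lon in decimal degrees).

OJ84tu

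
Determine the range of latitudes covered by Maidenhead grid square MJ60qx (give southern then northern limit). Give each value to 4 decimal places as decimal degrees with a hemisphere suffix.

0.9583° N, 1.0000° N

Field M=12, J=9: +12·20° lon, +9·10° lat → SW at lon 60°, lat 0°.
Square 6, 0: +6·2° lon, +0·1° lat → SW at lon 72°, lat 0°.
Subsquare q=16, x=23: +16·0.0833333° lon, +23·0.0416667° lat → SW at lon 73.3333°, lat 0.958333°.
Cell spans 0.0833333° lon × 0.0416667° lat.
south 0.9583° N, north 1.0000° N.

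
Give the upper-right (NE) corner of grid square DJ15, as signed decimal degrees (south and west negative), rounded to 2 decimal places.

6.00, -116.00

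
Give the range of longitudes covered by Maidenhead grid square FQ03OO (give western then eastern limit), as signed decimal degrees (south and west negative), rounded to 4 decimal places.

-78.8333, -78.7500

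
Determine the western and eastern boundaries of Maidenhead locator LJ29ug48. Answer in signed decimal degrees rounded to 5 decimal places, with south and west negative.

Field L=11, J=9: +11·20° lon, +9·10° lat → SW at lon 40°, lat 0°.
Square 2, 9: +2·2° lon, +9·1° lat → SW at lon 44°, lat 9°.
Subsquare u=20, g=6: +20·0.0833333° lon, +6·0.0416667° lat → SW at lon 45.6667°, lat 9.25°.
Extended square 4, 8: +4·0.00833333° lon, +8·0.00416667° lat → SW at lon 45.7°, lat 9.28333°.
Cell spans 0.00833333° lon × 0.00416667° lat.
west 45.70000, east 45.70833.

45.70000, 45.70833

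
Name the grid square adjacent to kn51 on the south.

KN50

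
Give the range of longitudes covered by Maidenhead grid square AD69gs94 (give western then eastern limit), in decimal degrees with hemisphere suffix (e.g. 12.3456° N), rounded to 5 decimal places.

167.42500° W, 167.41667° W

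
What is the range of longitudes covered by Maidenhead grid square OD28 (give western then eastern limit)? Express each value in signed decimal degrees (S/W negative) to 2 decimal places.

Field O=14, D=3: +14·20° lon, +3·10° lat → SW at lon 100°, lat -60°.
Square 2, 8: +2·2° lon, +8·1° lat → SW at lon 104°, lat -52°.
Cell spans 2° lon × 1° lat.
west 104.00, east 106.00.

104.00, 106.00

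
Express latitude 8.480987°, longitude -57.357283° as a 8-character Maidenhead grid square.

Offset from 180°W / 90°S: lon 122.64272°, lat 98.48099°.
Field: lon ⌊122.64272/20⌋ = 6 → G; lat ⌊98.48099/10⌋ = 9 → J.
Square: lon ⌊2.64272/2⌋ = 1; lat ⌊8.48099/1⌋ = 8.
Subsquare: lon ⌊0.64272/0.0833333⌋ = 7 → h; lat ⌊0.48099/0.0416667⌋ = 11 → l.
Extended square: lon ⌊0.05938/0.00833333⌋ = 7; lat ⌊0.02265/0.00416667⌋ = 5.

GJ18hl75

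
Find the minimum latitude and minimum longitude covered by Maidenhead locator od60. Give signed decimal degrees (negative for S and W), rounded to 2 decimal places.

Field O=14, D=3: +14·20° lon, +3·10° lat → SW at lon 100°, lat -60°.
Square 6, 0: +6·2° lon, +0·1° lat → SW at lon 112°, lat -60°.
latitude -60.00, longitude 112.00.

-60.00, 112.00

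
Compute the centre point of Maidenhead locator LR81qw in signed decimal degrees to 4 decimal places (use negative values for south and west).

Field L=11, R=17: +11·20° lon, +17·10° lat → SW at lon 40°, lat 80°.
Square 8, 1: +8·2° lon, +1·1° lat → SW at lon 56°, lat 81°.
Subsquare q=16, w=22: +16·0.0833333° lon, +22·0.0416667° lat → SW at lon 57.3333°, lat 81.9167°.
Cell spans 0.0833333° lon × 0.0416667° lat. Centre is SW corner plus half of each.
latitude 81.9375, longitude 57.3750.

81.9375, 57.3750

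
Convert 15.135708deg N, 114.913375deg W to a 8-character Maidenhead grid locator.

DK25nd02

Offset from 180°W / 90°S: lon 65.08662°, lat 105.13571°.
Field (20°×10°, letters A–R): lon ⌊65.08662/20⌋ = 3 → D; lat ⌊105.13571/10⌋ = 10 → K.
Square (2°×1°, digits 0–9): lon ⌊5.08662/2⌋ = 2; lat ⌊5.13571/1⌋ = 5.
Subsquare (5′×2.5′, letters a–x): lon ⌊1.08662/0.0833333⌋ = 13 → n; lat ⌊0.13571/0.0416667⌋ = 3 → d.
Extended square (30″×15″, digits 0–9): lon ⌊0.00329/0.00833333⌋ = 0; lat ⌊0.01071/0.00416667⌋ = 2.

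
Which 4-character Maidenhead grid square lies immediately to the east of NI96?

Longitude square 9; +1 → 10, wraps to 0, carry into field.
Longitude field N = 13; +1 → 14 = O.
The latitude characters are unchanged.

OI06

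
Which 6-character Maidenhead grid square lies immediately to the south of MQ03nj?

MQ03ni

Latitude subsquare j = 9; −1 → 8 = i.
The longitude characters are unchanged.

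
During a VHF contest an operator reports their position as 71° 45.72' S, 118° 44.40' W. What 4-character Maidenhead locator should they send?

Offset from 180°W / 90°S: lon 61.26°, lat 18.24°.
Field: lon ⌊61.26/20⌋ = 3 → D; lat ⌊18.24/10⌋ = 1 → B.
Square: lon ⌊1.26/2⌋ = 0; lat ⌊8.24/1⌋ = 8.

DB08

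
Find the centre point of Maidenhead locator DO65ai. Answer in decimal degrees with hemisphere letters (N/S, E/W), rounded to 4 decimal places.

55.3542° N, 107.9583° W

Field D=3, O=14: +3·20° lon, +14·10° lat → SW at lon -120°, lat 50°.
Square 6, 5: +6·2° lon, +5·1° lat → SW at lon -108°, lat 55°.
Subsquare a=0, i=8: +0·0.0833333° lon, +8·0.0416667° lat → SW at lon -108°, lat 55.3333°.
Cell spans 0.0833333° lon × 0.0416667° lat. Centre is SW corner plus half of each.
latitude 55.3542° N, longitude 107.9583° W.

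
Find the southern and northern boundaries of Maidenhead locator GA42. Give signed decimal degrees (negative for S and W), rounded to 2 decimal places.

-88.00, -87.00

Field G=6, A=0: +6·20° lon, +0·10° lat → SW at lon -60°, lat -90°.
Square 4, 2: +4·2° lon, +2·1° lat → SW at lon -52°, lat -88°.
Cell spans 2° lon × 1° lat.
south -88.00, north -87.00.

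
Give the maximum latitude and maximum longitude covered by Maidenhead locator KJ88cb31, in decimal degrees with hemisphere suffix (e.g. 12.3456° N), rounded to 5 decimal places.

Field K=10, J=9: +10·20° lon, +9·10° lat → SW at lon 20°, lat 0°.
Square 8, 8: +8·2° lon, +8·1° lat → SW at lon 36°, lat 8°.
Subsquare c=2, b=1: +2·0.0833333° lon, +1·0.0416667° lat → SW at lon 36.1667°, lat 8.04167°.
Extended square 3, 1: +3·0.00833333° lon, +1·0.00416667° lat → SW at lon 36.1917°, lat 8.04583°.
Cell spans 0.00833333° lon × 0.00416667° lat. NE corner is SW corner plus one full cell.
latitude 8.05000° N, longitude 36.20000° E.

8.05000° N, 36.20000° E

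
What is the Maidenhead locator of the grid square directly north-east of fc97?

GC08

Longitude square 9; +1 → 10, wraps to 0, carry into field.
Longitude field F = 5; +1 → 6 = G.
Latitude square 7; +1 → 8.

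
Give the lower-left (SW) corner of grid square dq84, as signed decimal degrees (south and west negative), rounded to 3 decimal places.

Field D=3, Q=16: +3·20° lon, +16·10° lat → SW at lon -120°, lat 70°.
Square 8, 4: +8·2° lon, +4·1° lat → SW at lon -104°, lat 74°.
latitude 74.000, longitude -104.000.

74.000, -104.000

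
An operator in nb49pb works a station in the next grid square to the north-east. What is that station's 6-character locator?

Longitude subsquare p = 15; +1 → 16 = q.
Latitude subsquare b = 1; +1 → 2 = c.

NB49qc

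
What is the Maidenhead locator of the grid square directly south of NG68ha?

Latitude subsquare a = 0; −1 → -1, wraps to 23 = x, carry into square.
Latitude square 8; −1 → 7.
The longitude characters are unchanged.

NG67hx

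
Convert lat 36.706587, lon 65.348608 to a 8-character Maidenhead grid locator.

Add 180° to longitude and 90° to latitude: 245.34861, 126.70659.
Field: lon ⌊245.34861/20⌋ = 12 → M; lat ⌊126.70659/10⌋ = 12 → M.
Square: lon ⌊5.34861/2⌋ = 2; lat ⌊6.70659/1⌋ = 6.
Subsquare: lon ⌊1.34861/0.0833333⌋ = 16 → q; lat ⌊0.70659/0.0416667⌋ = 16 → q.
Extended square: lon ⌊0.01527/0.00833333⌋ = 1; lat ⌊0.03992/0.00416667⌋ = 9.

MM26qq19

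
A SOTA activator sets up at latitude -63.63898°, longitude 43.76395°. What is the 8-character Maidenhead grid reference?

Add 180° to longitude and 90° to latitude: 223.76395, 26.36102.
Field: 223.76395/20 → 11 → L, 26.36102/10 → 2 → C; chars LC.
Square: 3.76395/2 → 1, 6.36102/1 → 6; chars 16.
Subsquare: 1.76395/0.0833333 → 21 → v, 0.36102/0.0416667 → 8 → i; chars vi.
Extended square: 0.01395/0.00833333 → 1, 0.02769/0.00416667 → 6; chars 16.

LC16vi16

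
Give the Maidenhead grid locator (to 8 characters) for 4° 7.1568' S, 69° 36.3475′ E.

MI45tv21

Offset from 180°W / 90°S: lon 249.60579°, lat 85.88072°.
Field: lon ⌊249.60579/20⌋ = 12 → M; lat ⌊85.88072/10⌋ = 8 → I.
Square: lon ⌊9.60579/2⌋ = 4; lat ⌊5.88072/1⌋ = 5.
Subsquare: lon ⌊1.60579/0.0833333⌋ = 19 → t; lat ⌊0.88072/0.0416667⌋ = 21 → v.
Extended square: lon ⌊0.02246/0.00833333⌋ = 2; lat ⌊0.00572/0.00416667⌋ = 1.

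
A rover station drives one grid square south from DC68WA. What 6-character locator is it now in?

Latitude subsquare a = 0; −1 → -1, wraps to 23 = x, carry into square.
Latitude square 8; −1 → 7.
The longitude characters are unchanged.

DC67wx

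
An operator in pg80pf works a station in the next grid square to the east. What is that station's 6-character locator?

PG80qf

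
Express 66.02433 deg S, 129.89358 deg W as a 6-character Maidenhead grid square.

CC53bx

Offset from 180°W / 90°S: lon 50.1064°, lat 23.9757°.
Field (20°×10°, letters A–R): 50.1064/20 → 2 → C, 23.9757/10 → 2 → C; chars CC.
Square (2°×1°, digits 0–9): 10.1064/2 → 5, 3.9757/1 → 3; chars 53.
Subsquare (5′×2.5′, letters a–x): 0.1064/0.0833333 → 1 → b, 0.9757/0.0416667 → 23 → x; chars bx.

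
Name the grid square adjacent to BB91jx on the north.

BB92ja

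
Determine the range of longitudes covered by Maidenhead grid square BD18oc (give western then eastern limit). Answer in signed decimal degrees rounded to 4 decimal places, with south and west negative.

-156.8333, -156.7500

Field B=1, D=3: +1·20° lon, +3·10° lat → SW at lon -160°, lat -60°.
Square 1, 8: +1·2° lon, +8·1° lat → SW at lon -158°, lat -52°.
Subsquare o=14, c=2: +14·0.0833333° lon, +2·0.0416667° lat → SW at lon -156.833°, lat -51.9167°.
Cell spans 0.0833333° lon × 0.0416667° lat.
west -156.8333, east -156.7500.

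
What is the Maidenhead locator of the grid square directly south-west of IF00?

HE99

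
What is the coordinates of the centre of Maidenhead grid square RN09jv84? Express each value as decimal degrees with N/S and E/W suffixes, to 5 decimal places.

Field R=17, N=13: +17·20° lon, +13·10° lat → SW at lon 160°, lat 40°.
Square 0, 9: +0·2° lon, +9·1° lat → SW at lon 160°, lat 49°.
Subsquare j=9, v=21: +9·0.0833333° lon, +21·0.0416667° lat → SW at lon 160.75°, lat 49.875°.
Extended square 8, 4: +8·0.00833333° lon, +4·0.00416667° lat → SW at lon 160.817°, lat 49.8917°.
Cell spans 0.00833333° lon × 0.00416667° lat. Centre is SW corner plus half of each.
latitude 49.89375° N, longitude 160.82083° E.

49.89375° N, 160.82083° E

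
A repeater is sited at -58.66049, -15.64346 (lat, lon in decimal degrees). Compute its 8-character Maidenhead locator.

Add 180° to longitude and 90° to latitude: 164.35654, 31.33951.
Field (20°×10°, letters A–R): 164.35654/20 → 8 → I, 31.33951/10 → 3 → D; chars ID.
Square (2°×1°, digits 0–9): 4.35654/2 → 2, 1.33951/1 → 1; chars 21.
Subsquare (5′×2.5′, letters a–x): 0.35654/0.0833333 → 4 → e, 0.33951/0.0416667 → 8 → i; chars ei.
Extended square (30″×15″, digits 0–9): 0.02321/0.00833333 → 2, 0.00618/0.00416667 → 1; chars 21.

ID21ei21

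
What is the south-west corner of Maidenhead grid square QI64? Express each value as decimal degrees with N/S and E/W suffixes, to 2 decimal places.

Field Q=16, I=8: +16·20° lon, +8·10° lat → SW at lon 140°, lat -10°.
Square 6, 4: +6·2° lon, +4·1° lat → SW at lon 152°, lat -6°.
latitude 6.00° S, longitude 152.00° E.

6.00° S, 152.00° E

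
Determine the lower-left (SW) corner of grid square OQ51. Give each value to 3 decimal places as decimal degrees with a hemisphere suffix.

71.000° N, 110.000° E

Field O=14, Q=16: +14·20° lon, +16·10° lat → SW at lon 100°, lat 70°.
Square 5, 1: +5·2° lon, +1·1° lat → SW at lon 110°, lat 71°.
latitude 71.000° N, longitude 110.000° E.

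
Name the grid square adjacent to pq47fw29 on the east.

Longitude extended square 2; +1 → 3.
The latitude characters are unchanged.

PQ47fw39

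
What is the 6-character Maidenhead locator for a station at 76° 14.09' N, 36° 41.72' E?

Add 180° to longitude and 90° to latitude: 216.6953, 166.2348.
Field: 216.6953/20 → 10 → K, 166.2348/10 → 16 → Q; chars KQ.
Square: 16.6953/2 → 8, 6.2348/1 → 6; chars 86.
Subsquare: 0.6953/0.0833333 → 8 → i, 0.2348/0.0416667 → 5 → f; chars if.

KQ86if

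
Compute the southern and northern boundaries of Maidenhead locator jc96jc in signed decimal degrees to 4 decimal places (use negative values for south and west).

-63.9167, -63.8750

Field J=9, C=2: +9·20° lon, +2·10° lat → SW at lon 0°, lat -70°.
Square 9, 6: +9·2° lon, +6·1° lat → SW at lon 18°, lat -64°.
Subsquare j=9, c=2: +9·0.0833333° lon, +2·0.0416667° lat → SW at lon 18.75°, lat -63.9167°.
Cell spans 0.0833333° lon × 0.0416667° lat.
south -63.9167, north -63.8750.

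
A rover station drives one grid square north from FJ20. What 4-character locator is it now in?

FJ21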